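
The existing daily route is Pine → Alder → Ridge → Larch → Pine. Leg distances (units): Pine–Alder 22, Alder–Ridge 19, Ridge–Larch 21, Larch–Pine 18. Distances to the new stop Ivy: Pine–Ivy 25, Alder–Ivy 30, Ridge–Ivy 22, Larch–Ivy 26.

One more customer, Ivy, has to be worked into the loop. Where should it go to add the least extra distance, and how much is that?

Insertion cost between consecutive stops i–j is d(i,Ivy) + d(Ivy,j) − d(i,j):
  between Pine and Alder: 25 + 30 − 22 = 33
  between Alder and Ridge: 30 + 22 − 19 = 33
  between Ridge and Larch: 22 + 26 − 21 = 27
  between Larch and Pine: 26 + 25 − 18 = 33
Cheapest insertion is between Ridge and Larch, adding 27.
New total = 80 + 27 = 107.

+27 — insert Ivy between Ridge and Larch.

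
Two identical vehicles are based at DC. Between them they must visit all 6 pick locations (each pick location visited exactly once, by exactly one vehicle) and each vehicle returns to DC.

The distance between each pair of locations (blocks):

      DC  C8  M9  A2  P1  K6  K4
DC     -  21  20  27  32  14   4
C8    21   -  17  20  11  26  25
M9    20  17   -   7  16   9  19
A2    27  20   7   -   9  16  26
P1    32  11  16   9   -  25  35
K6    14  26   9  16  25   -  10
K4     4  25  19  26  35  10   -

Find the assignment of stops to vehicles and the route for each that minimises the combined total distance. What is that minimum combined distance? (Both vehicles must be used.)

79 blocks — the smallest possible combined total.

Try each way of splitting the stops between the two vehicles (each non-empty) and, for each split, find the best tour for each vehicle:
  {C8} + {M9, A2, P1, K6, K4}: 42 + 71 = 113
  {M9} + {C8, A2, P1, K6, K4}: 40 + 71 = 111
  {C8, M9} + {A2, P1, K6, K4}: 58 + 71 = 129
  {A2} + {C8, M9, P1, K6, K4}: 54 + 71 = 125
  {C8, A2} + {M9, P1, K6, K4}: 68 + 71 = 139
  {M9, A2} + {C8, P1, K6, K4}: 54 + 71 = 125
  … (31 splits in total)
  {C8, M9, A2, P1, K6} + {K4}: 71 + 8 = 79  ← best
Best: vehicle 1 DC → C8 → P1 → A2 → M9 → K6 → DC = 71; vehicle 2 DC → K4 → DC = 8; combined 79.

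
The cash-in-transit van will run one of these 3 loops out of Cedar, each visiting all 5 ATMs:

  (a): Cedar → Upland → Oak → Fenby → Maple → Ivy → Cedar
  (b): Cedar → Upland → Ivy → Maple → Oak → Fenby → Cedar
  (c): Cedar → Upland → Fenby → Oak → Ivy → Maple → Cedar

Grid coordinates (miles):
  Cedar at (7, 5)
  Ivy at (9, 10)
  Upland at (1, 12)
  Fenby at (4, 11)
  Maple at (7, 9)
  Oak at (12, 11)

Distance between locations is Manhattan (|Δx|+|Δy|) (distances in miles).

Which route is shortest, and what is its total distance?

(a): 13 + 12 + 8 + 5 + 3 + 7 = 48
(b): 13 + 10 + 3 + 7 + 8 + 9 = 50
(c): 13 + 4 + 8 + 4 + 3 + 4 = 36

36 miles — (c) is the shortest.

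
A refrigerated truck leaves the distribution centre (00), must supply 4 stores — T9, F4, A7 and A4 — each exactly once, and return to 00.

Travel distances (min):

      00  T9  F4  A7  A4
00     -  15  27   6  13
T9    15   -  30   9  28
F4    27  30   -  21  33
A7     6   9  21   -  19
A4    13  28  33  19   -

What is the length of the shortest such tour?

Minimum total distance: 91 min.

There are 12 distinct closed tours to check (reversals are equivalent).
00→T9→F4→A7→A4→00: 15+30+21+19+13 = 98
00→T9→F4→A4→A7→00: 15+30+33+19+6 = 103
00→T9→A7→F4→A4→00: 15+9+21+33+13 = 91
00→T9→A7→A4→F4→00: 15+9+19+33+27 = 103
00→T9→A4→F4→A7→00: 15+28+33+21+6 = 103
00→T9→A4→A7→F4→00: 15+28+19+21+27 = 110
00→F4→T9→A7→A4→00: 27+30+9+19+13 = 98
00→F4→T9→A4→A7→00: 27+30+28+19+6 = 110
00→F4→A7→T9→A4→00: 27+21+9+28+13 = 98
00→F4→A4→T9→A7→00: 27+33+28+9+6 = 103
00→A7→T9→F4→A4→00: 6+9+30+33+13 = 91
00→A7→F4→T9→A4→00: 6+21+30+28+13 = 98
The minimum is 91.
One optimal route: 00 → T9 → A7 → F4 → A4 → 00 (or its reverse).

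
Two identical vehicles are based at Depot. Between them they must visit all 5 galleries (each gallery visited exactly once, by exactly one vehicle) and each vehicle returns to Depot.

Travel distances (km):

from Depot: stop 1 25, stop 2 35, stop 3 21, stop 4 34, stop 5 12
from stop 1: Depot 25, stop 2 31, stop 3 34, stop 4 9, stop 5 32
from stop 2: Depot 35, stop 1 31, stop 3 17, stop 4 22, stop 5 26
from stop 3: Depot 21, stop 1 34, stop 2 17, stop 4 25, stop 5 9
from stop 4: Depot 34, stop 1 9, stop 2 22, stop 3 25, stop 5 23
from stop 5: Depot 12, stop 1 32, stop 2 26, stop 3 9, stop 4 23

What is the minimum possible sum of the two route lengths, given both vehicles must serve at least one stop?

There are 2^4 − 1 = 15 ways to divide the 5 stops into two non-empty groups. For each, the best each vehicle can do is its own shortest tour through its group:
  {stop 1} + {stop 2, stop 3, stop 4, stop 5}: 50 + 94 = 144
  {stop 2} + {stop 1, stop 3, stop 4, stop 5}: 70 + 80 = 150
  {stop 1, stop 2} + {stop 3, stop 4, stop 5}: 91 + 80 = 171
  {stop 3} + {stop 1, stop 2, stop 4, stop 5}: 42 + 94 = 136
  {stop 1, stop 3} + {stop 2, stop 4, stop 5}: 80 + 92 = 172
  {stop 2, stop 3} + {stop 1, stop 4, stop 5}: 73 + 69 = 142
  … (15 splits in total)
  {stop 1, stop 2, stop 3, stop 4} + {stop 5}: 94 + 24 = 118  ← best
Best: vehicle 1 Depot → stop 1 → stop 4 → stop 2 → stop 3 → Depot = 94; vehicle 2 Depot → stop 5 → Depot = 24; combined 118.

Minimum combined distance: 118 km.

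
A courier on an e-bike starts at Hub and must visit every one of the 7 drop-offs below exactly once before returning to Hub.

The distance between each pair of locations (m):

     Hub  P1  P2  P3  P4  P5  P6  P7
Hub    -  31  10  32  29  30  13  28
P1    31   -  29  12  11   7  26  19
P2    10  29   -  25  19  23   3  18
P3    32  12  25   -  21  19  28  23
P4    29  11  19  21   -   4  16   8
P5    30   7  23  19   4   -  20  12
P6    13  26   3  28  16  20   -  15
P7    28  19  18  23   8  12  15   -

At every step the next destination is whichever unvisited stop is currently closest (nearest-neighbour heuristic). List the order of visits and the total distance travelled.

91 m along Hub → P2 → P6 → P7 → P4 → P5 → P1 → P3 → Hub.

At Hub the remaining stops are P2 10, P6 13, P7 28, P4 29, P5 30, P1 31, P3 32; go to P2.
At P2 the remaining stops are P6 3, P7 18, P4 19, P5 23, P3 25, P1 29; go to P6.
At P6 the remaining stops are P7 15, P4 16, P5 20, P1 26, P3 28; go to P7.
At P7 the remaining stops are P4 8, P5 12, P1 19, P3 23; go to P4.
At P4 the remaining stops are P5 4, P1 11, P3 21; go to P5.
At P5 the remaining stops are P1 7, P3 19; go to P1.
At P1 the remaining stops are P3 12; go to P3.
Return P3→Hub: 32.
Total = 10 + 3 + 15 + 8 + 4 + 7 + 12 + 32 = 91.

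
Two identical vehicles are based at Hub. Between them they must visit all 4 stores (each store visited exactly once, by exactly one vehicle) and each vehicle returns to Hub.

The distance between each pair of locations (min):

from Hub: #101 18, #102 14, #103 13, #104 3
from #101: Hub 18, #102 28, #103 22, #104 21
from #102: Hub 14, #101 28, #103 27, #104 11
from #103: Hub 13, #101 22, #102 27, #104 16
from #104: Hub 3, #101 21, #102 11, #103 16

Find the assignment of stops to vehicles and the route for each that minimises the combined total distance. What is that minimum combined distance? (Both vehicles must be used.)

Minimum combined distance: 81 min.

Check every non-empty split of the stops between the two vehicles; for each half take its own optimal tour:
  {#101} + {#102, #103, #104}: 36 + 54 = 90
  {#102} + {#101, #103, #104}: 28 + 59 = 87
  {#101, #102} + {#103, #104}: 60 + 32 = 92
  {#103} + {#101, #102, #104}: 26 + 60 = 86
  {#101, #103} + {#102, #104}: 53 + 28 = 81
  {#102, #103} + {#101, #104}: 54 + 42 = 96
  … (7 splits in total)
Best: vehicle 1 Hub → #101 → #103 → Hub = 53; vehicle 2 Hub → #102 → #104 → Hub = 28; combined 81.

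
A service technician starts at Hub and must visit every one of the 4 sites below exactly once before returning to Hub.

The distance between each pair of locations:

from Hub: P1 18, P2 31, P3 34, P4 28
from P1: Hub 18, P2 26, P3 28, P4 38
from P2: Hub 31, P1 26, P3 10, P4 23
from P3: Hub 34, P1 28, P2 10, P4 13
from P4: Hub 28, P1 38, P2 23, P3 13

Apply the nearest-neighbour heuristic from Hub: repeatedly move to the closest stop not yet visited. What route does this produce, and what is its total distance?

Total distance 95 via the nearest-neighbour route Hub → P1 → P2 → P3 → P4 → Hub.

At Hub the remaining stops are P1 18, P4 28, P2 31, P3 34; go to P1.
At P1 the remaining stops are P2 26, P3 28, P4 38; go to P2.
At P2 the remaining stops are P3 10, P4 23; go to P3.
At P3 the remaining stops are P4 13; go to P4.
Return P4→Hub: 28.
Total = 18 + 26 + 10 + 13 + 28 = 95.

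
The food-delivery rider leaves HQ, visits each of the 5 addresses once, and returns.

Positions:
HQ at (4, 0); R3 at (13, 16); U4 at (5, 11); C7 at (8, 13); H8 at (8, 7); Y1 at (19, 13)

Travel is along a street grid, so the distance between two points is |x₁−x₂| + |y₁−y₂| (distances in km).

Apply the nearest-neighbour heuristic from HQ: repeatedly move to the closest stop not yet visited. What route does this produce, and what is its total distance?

At HQ the remaining stops are H8 11, U4 12, C7 17, R3 25, Y1 28; go to H8.
At H8 the remaining stops are C7 6, U4 7, R3 14, Y1 17; go to C7.
At C7 the remaining stops are U4 5, R3 8, Y1 11; go to U4.
At U4 the remaining stops are R3 13, Y1 16; go to R3.
At R3 the remaining stops are Y1 9; go to Y1.
Return Y1→HQ: 28.
Total = 11 + 6 + 5 + 13 + 9 + 28 = 72.

Nearest-neighbour total = 72 km; route HQ → H8 → C7 → U4 → R3 → Y1 → HQ.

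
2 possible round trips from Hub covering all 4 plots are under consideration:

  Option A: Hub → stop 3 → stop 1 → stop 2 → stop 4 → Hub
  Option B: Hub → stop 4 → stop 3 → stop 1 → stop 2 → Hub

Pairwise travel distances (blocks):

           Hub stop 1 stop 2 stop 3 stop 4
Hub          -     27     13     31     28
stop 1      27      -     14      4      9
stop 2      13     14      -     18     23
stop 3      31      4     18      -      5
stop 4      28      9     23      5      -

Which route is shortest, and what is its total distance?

64 blocks — Option B is the shortest.

Option A: 31 + 4 + 14 + 23 + 28 = 100
Option B: 28 + 5 + 4 + 14 + 13 = 64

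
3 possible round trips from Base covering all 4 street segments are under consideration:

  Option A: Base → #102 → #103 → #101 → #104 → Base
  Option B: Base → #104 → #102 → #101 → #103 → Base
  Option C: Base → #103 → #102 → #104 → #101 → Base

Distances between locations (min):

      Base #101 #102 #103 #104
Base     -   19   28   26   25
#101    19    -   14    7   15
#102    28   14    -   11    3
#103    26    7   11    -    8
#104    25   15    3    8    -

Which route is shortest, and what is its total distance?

Option A: 28 + 11 + 7 + 15 + 25 = 86
Option B: 25 + 3 + 14 + 7 + 26 = 75
Option C: 26 + 11 + 3 + 15 + 19 = 74

Shortest is Option C, total 74 min.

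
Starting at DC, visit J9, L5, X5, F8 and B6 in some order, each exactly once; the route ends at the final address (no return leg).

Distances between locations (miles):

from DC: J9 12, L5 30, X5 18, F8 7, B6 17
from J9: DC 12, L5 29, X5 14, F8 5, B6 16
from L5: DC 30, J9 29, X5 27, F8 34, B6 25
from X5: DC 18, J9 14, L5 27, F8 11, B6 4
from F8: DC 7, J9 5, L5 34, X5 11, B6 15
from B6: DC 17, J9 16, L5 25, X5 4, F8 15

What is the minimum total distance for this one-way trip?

Shortest open route: 55 miles.

There are 5! = 120 possible orderings.
DC - J9 - L5 - X5 - F8 - B6: 12+29+27+11+15 = 94
DC - J9 - L5 - X5 - B6 - F8: 12+29+27+4+15 = 87
DC - J9 - L5 - F8 - X5 - B6: 12+29+34+11+4 = 90
DC - J9 - L5 - F8 - B6 - X5: 12+29+34+15+4 = 94
DC - J9 - L5 - B6 - X5 - F8: 12+29+25+4+11 = 81
DC - J9 - L5 - B6 - F8 - X5: 12+29+25+15+11 = 92
DC - J9 - X5 - L5 - F8 - B6: 12+14+27+34+15 = 102
DC - J9 - X5 - L5 - B6 - F8: 12+14+27+25+15 = 93
DC - J9 - X5 - F8 - L5 - B6: 12+14+11+34+25 = 96
DC - J9 - X5 - F8 - B6 - L5: 12+14+11+15+25 = 77
DC - J9 - X5 - B6 - L5 - F8: 12+14+4+25+34 = 89
DC - J9 - X5 - B6 - F8 - L5: 12+14+4+15+34 = 79
DC - J9 - F8 - L5 - X5 - B6: 12+5+34+27+4 = 82
DC - J9 - F8 - L5 - B6 - X5: 12+5+34+25+4 = 80
… (106 more)
DC - F8 - J9 - X5 - B6 - L5: 7+5+14+4+25 = 55  ← best
The minimum is 55.
One shortest path: DC → F8 → J9 → X5 → B6 → L5.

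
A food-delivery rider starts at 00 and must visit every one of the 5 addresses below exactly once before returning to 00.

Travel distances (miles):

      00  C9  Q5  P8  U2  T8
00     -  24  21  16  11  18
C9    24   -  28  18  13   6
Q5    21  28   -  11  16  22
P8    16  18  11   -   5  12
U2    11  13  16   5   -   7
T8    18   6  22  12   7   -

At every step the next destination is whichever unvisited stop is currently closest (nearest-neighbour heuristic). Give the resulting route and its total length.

At 00 the remaining stops are U2 11, P8 16, T8 18, Q5 21, C9 24; go to U2.
At U2 the remaining stops are P8 5, T8 7, C9 13, Q5 16; go to P8.
At P8 the remaining stops are Q5 11, T8 12, C9 18; go to Q5.
At Q5 the remaining stops are T8 22, C9 28; go to T8.
At T8 the remaining stops are C9 6; go to C9.
Return C9→00: 24.
Total = 11 + 5 + 11 + 22 + 6 + 24 = 79.

79 miles along 00 → U2 → P8 → Q5 → T8 → C9 → 00.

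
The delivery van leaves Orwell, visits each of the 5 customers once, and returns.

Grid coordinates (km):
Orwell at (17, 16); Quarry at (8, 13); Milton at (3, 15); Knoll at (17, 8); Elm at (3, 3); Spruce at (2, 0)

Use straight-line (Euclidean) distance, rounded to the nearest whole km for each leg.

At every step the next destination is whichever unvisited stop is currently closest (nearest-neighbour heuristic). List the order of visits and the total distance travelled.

60 km along Orwell → Knoll → Quarry → Milton → Elm → Spruce → Orwell.

From Orwell: distances to unvisited — Knoll=8, Quarry=9, Milton=14, Elm=19, Spruce=22. Nearest is Knoll (8).
From Knoll: distances to unvisited — Quarry=10, Elm=15, Milton=16, Spruce=17. Nearest is Quarry (10).
From Quarry: distances to unvisited — Milton=5, Elm=11, Spruce=14. Nearest is Milton (5).
From Milton: distances to unvisited — Elm=12, Spruce=15. Nearest is Elm (12).
From Elm: distances to unvisited — Spruce=3. Nearest is Spruce (3).
Return Spruce→Orwell: 22.
Total = 8 + 10 + 5 + 12 + 3 + 22 = 60.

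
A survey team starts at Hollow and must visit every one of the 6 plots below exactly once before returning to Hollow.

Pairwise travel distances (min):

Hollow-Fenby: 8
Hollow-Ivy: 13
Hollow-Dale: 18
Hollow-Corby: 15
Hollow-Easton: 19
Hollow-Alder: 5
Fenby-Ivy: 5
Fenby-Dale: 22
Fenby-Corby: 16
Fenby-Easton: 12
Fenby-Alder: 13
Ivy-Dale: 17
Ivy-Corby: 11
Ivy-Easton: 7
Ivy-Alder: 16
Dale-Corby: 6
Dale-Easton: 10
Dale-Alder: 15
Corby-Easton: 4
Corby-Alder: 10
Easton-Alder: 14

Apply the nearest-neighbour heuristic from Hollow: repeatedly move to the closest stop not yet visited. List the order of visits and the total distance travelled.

Nearest-neighbour total = 71 min; route Hollow → Alder → Corby → Easton → Ivy → Fenby → Dale → Hollow.

At Hollow the remaining stops are Alder 5, Fenby 8, Ivy 13, Corby 15, Dale 18, Easton 19; go to Alder.
At Alder the remaining stops are Corby 10, Fenby 13, Easton 14, Dale 15, Ivy 16; go to Corby.
At Corby the remaining stops are Easton 4, Dale 6, Ivy 11, Fenby 16; go to Easton.
At Easton the remaining stops are Ivy 7, Dale 10, Fenby 12; go to Ivy.
At Ivy the remaining stops are Fenby 5, Dale 17; go to Fenby.
At Fenby the remaining stops are Dale 22; go to Dale.
Return Dale→Hollow: 18.
Total = 5 + 10 + 4 + 7 + 5 + 22 + 18 = 71.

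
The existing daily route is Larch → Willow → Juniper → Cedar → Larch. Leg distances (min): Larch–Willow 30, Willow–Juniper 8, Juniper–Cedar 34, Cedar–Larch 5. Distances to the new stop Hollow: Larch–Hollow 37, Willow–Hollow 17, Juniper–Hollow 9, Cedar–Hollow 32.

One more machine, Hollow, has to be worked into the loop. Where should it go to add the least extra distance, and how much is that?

Insertion cost between consecutive stops i–j is d(i,Hollow) + d(Hollow,j) − d(i,j):
  between Larch and Willow: 37 + 17 − 30 = 24
  between Willow and Juniper: 17 + 9 − 8 = 18
  between Juniper and Cedar: 9 + 32 − 34 = 7
  between Cedar and Larch: 32 + 37 − 5 = 64
Cheapest insertion is between Juniper and Cedar, adding 7.
New total = 77 + 7 = 84.

Adding 7 min by placing Hollow on the Juniper–Cedar leg.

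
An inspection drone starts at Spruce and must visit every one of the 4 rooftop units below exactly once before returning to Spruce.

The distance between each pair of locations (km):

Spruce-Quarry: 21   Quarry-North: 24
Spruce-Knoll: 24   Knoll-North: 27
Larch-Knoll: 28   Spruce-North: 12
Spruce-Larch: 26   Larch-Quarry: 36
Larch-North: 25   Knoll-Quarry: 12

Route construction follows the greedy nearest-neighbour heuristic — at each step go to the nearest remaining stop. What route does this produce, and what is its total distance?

Nearest-neighbour total = 102 km; route Spruce → North → Quarry → Knoll → Larch → Spruce.

From Spruce: distances to unvisited — North=12, Quarry=21, Knoll=24, Larch=26. Nearest is North (12).
From North: distances to unvisited — Quarry=24, Larch=25, Knoll=27. Nearest is Quarry (24).
From Quarry: distances to unvisited — Knoll=12, Larch=36. Nearest is Knoll (12).
From Knoll: distances to unvisited — Larch=28. Nearest is Larch (28).
Return Larch→Spruce: 26.
Total = 12 + 24 + 12 + 28 + 26 = 102.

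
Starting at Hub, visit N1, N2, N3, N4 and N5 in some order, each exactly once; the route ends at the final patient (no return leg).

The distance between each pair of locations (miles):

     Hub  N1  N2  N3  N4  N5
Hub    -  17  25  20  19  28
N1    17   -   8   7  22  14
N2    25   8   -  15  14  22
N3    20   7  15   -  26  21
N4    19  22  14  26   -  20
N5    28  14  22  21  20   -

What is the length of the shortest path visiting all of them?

69 miles — the minimum one-way total.

There are 5! = 120 possible orderings.
Hub→N1→N2→N3→N4→N5: 17+8+15+26+20 = 86
Hub→N1→N2→N3→N5→N4: 17+8+15+21+20 = 81
Hub→N1→N2→N4→N3→N5: 17+8+14+26+21 = 86
Hub→N1→N2→N4→N5→N3: 17+8+14+20+21 = 80
Hub→N1→N2→N5→N3→N4: 17+8+22+21+26 = 94
Hub→N1→N2→N5→N4→N3: 17+8+22+20+26 = 93
Hub→N1→N3→N2→N4→N5: 17+7+15+14+20 = 73
Hub→N1→N3→N2→N5→N4: 17+7+15+22+20 = 81
Hub→N1→N3→N4→N2→N5: 17+7+26+14+22 = 86
Hub→N1→N3→N4→N5→N2: 17+7+26+20+22 = 92
Hub→N1→N3→N5→N2→N4: 17+7+21+22+14 = 81
Hub→N1→N3→N5→N4→N2: 17+7+21+20+14 = 79
Hub→N1→N4→N2→N3→N5: 17+22+14+15+21 = 89
Hub→N1→N4→N2→N5→N3: 17+22+14+22+21 = 96
… (106 more)
Hub→N3→N1→N2→N4→N5: 20+7+8+14+20 = 69  ← best
The minimum is 69.
One shortest path: Hub → N3 → N1 → N2 → N4 → N5.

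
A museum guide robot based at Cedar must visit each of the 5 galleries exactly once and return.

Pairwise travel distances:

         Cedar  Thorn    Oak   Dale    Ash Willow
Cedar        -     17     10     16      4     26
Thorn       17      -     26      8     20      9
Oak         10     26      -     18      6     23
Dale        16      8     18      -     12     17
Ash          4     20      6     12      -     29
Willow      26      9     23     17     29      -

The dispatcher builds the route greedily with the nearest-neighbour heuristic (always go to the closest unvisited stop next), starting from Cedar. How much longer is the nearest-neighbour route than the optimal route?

From Cedar: Ash=4, Oak=10, Dale=16, Thorn=17, Willow=26 → choose Ash (4).
From Ash: Oak=6, Dale=12, Thorn=20, Willow=29 → choose Oak (6).
From Oak: Dale=18, Willow=23, Thorn=26 → choose Dale (18).
From Dale: Thorn=8, Willow=17 → choose Thorn (8).
From Thorn: Willow=9 → choose Willow (9).
NN route Cedar → Ash → Oak → Dale → Thorn → Willow → Cedar costs 71.
Optimal: Cedar → Oak → Willow → Thorn → Dale → Ash → Cedar costs 66 (by enumerating all 60 distinct tours).
Excess = 71 − 66 = 5.

5 longer than the optimal tour.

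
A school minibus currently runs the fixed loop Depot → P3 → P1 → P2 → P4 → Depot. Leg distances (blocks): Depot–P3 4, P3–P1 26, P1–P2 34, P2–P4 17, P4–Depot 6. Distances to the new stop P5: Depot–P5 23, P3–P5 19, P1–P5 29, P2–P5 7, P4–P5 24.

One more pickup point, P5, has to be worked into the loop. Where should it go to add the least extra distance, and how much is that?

Minimum extra distance: 2 blocks, inserting P5 between P1 and P2.

Insertion cost between consecutive stops i–j is d(i,P5) + d(P5,j) − d(i,j):
  between Depot and P3: 23 + 19 − 4 = 38
  between P3 and P1: 19 + 29 − 26 = 22
  between P1 and P2: 29 + 7 − 34 = 2
  between P2 and P4: 7 + 24 − 17 = 14
  between P4 and Depot: 24 + 23 − 6 = 41
Cheapest insertion is between P1 and P2, adding 2.
New total = 87 + 2 = 89.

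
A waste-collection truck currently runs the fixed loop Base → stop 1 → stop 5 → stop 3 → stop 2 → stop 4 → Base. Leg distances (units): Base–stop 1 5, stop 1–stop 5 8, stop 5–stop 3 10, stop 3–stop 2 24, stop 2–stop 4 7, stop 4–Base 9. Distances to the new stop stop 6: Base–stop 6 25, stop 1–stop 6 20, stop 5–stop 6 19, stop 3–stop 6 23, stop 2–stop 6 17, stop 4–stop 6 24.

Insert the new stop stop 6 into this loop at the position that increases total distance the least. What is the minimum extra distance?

Adding 16 by placing stop 6 on the stop 3–stop 2 leg.

Insertion cost between consecutive stops i–j is d(i,stop 6) + d(stop 6,j) − d(i,j):
  between Base and stop 1: 25 + 20 − 5 = 40
  between stop 1 and stop 5: 20 + 19 − 8 = 31
  between stop 5 and stop 3: 19 + 23 − 10 = 32
  between stop 3 and stop 2: 23 + 17 − 24 = 16
  between stop 2 and stop 4: 17 + 24 − 7 = 34
  between stop 4 and Base: 24 + 25 − 9 = 40
Cheapest insertion is between stop 3 and stop 2, adding 16.
New total = 63 + 16 = 79.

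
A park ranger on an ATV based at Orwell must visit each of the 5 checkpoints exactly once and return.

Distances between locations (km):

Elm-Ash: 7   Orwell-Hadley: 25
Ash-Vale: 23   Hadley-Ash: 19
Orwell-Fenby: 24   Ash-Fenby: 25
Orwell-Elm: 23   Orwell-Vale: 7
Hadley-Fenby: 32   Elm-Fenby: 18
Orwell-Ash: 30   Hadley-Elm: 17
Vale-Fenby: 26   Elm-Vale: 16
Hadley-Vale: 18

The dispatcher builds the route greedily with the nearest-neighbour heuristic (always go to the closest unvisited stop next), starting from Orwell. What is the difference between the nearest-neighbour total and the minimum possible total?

Excess over optimum: 12 km.

Orwell: Vale=7, Elm=23, Fenby=24, Hadley=25, Ash=30 ⇒ Vale
Vale: Elm=16, Hadley=18, Ash=23, Fenby=26 ⇒ Elm
Elm: Ash=7, Hadley=17, Fenby=18 ⇒ Ash
Ash: Hadley=19, Fenby=25 ⇒ Hadley
Hadley: Fenby=32 ⇒ Fenby
NN route Orwell → Vale → Elm → Ash → Hadley → Fenby → Orwell costs 105.
Optimal: Orwell → Vale → Hadley → Ash → Elm → Fenby → Orwell costs 93 (by enumerating all 60 distinct tours).
Excess = 105 − 93 = 12.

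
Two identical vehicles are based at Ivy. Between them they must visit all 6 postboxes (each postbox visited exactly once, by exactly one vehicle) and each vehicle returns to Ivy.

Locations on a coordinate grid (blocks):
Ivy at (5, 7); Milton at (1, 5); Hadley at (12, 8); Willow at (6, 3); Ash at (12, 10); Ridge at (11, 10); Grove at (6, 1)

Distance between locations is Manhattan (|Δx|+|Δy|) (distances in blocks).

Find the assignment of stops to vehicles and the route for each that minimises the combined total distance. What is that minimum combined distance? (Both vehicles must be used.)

Check every non-empty split of the stops between the two vehicles; for each half take its own optimal tour:
  {Milton} + {Hadley, Willow, Ash, Ridge, Grove}: 12 + 32 = 44
  {Hadley} + {Milton, Willow, Ash, Ridge, Grove}: 16 + 40 = 56
  {Milton, Hadley} + {Willow, Ash, Ridge, Grove}: 28 + 32 = 60
  {Willow} + {Milton, Hadley, Ash, Ridge, Grove}: 10 + 40 = 50
  {Milton, Willow} + {Hadley, Ash, Ridge, Grove}: 18 + 32 = 50
  {Hadley, Willow} + {Milton, Ash, Ridge, Grove}: 24 + 40 = 64
  … (31 splits in total)
  {Hadley, Ash, Ridge} + {Milton, Willow, Grove}: 20 + 22 = 42  ← best
Best: vehicle 1 Ivy → Hadley → Ash → Ridge → Ivy = 20; vehicle 2 Ivy → Milton → Willow → Grove → Ivy = 22; combined 42.

Minimum combined distance: 42 blocks.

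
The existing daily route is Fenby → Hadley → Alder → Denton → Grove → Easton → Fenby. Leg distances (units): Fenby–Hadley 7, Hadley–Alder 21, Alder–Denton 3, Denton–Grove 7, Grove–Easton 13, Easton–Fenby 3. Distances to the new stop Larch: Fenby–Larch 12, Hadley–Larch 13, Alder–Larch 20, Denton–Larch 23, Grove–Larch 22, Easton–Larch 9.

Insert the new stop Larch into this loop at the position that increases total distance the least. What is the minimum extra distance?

Insertion cost between consecutive stops i–j is d(i,Larch) + d(Larch,j) − d(i,j):
  between Fenby and Hadley: 12 + 13 − 7 = 18
  between Hadley and Alder: 13 + 20 − 21 = 12
  between Alder and Denton: 20 + 23 − 3 = 40
  between Denton and Grove: 23 + 22 − 7 = 38
  between Grove and Easton: 22 + 9 − 13 = 18
  between Easton and Fenby: 9 + 12 − 3 = 18
Cheapest insertion is between Hadley and Alder, adding 12.
New total = 54 + 12 = 66.

+12 — insert Larch between Hadley and Alder.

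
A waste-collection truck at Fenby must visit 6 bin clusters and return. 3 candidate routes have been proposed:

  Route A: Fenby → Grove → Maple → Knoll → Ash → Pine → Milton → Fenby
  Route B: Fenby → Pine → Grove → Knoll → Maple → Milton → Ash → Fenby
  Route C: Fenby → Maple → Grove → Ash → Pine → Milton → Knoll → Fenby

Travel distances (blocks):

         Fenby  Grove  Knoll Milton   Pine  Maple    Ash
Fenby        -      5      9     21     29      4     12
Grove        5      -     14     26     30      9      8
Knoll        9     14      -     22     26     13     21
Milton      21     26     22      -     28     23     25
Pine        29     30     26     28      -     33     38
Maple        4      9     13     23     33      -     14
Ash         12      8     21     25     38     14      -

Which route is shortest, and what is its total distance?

118 blocks — Route C is the shortest.

Route A: 5 + 9 + 13 + 21 + 38 + 28 + 21 = 135
Route B: 29 + 30 + 14 + 13 + 23 + 25 + 12 = 146
Route C: 4 + 9 + 8 + 38 + 28 + 22 + 9 = 118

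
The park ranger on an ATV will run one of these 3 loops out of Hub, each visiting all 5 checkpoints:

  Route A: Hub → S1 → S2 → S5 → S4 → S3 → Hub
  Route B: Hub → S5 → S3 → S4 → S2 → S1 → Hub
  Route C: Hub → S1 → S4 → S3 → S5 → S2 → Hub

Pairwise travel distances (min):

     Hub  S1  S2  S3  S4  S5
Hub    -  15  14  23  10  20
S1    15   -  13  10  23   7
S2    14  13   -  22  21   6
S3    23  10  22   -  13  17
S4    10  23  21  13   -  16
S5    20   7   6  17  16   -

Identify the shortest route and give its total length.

86 min — Route A is the shortest.

Route A: 15 + 13 + 6 + 16 + 13 + 23 = 86
Route B: 20 + 17 + 13 + 21 + 13 + 15 = 99
Route C: 15 + 23 + 13 + 17 + 6 + 14 = 88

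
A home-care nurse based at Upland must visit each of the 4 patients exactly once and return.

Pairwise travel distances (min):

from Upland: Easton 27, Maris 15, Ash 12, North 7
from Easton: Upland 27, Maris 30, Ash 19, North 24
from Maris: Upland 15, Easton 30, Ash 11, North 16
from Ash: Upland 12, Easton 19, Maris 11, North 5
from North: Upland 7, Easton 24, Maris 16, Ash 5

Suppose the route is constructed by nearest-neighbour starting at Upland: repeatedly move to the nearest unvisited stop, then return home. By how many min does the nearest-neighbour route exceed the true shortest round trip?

Excess over optimum: 4 min.

Upland: North=7, Ash=12, Maris=15, Easton=27 ⇒ North
North: Ash=5, Maris=16, Easton=24 ⇒ Ash
Ash: Maris=11, Easton=19 ⇒ Maris
Maris: Easton=30 ⇒ Easton
NN route Upland → North → Ash → Maris → Easton → Upland costs 80.
Optimal: Upland → Maris → Easton → Ash → North → Upland costs 76 (by enumerating all 12 distinct tours).
Excess = 80 − 76 = 4.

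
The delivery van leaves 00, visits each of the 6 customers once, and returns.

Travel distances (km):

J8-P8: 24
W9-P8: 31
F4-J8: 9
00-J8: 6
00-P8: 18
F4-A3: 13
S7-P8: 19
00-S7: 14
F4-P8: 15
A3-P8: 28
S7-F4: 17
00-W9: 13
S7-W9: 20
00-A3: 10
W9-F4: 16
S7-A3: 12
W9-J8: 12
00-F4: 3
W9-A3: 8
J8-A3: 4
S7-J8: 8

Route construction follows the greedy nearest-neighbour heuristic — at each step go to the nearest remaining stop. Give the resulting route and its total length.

Total distance 81 km via the nearest-neighbour route 00 → F4 → J8 → A3 → W9 → S7 → P8 → 00.

From 00: distances to unvisited — F4=3, J8=6, A3=10, W9=13, S7=14, P8=18. Nearest is F4 (3).
From F4: distances to unvisited — J8=9, A3=13, P8=15, W9=16, S7=17. Nearest is J8 (9).
From J8: distances to unvisited — A3=4, S7=8, W9=12, P8=24. Nearest is A3 (4).
From A3: distances to unvisited — W9=8, S7=12, P8=28. Nearest is W9 (8).
From W9: distances to unvisited — S7=20, P8=31. Nearest is S7 (20).
From S7: distances to unvisited — P8=19. Nearest is P8 (19).
Return P8→00: 18.
Total = 3 + 9 + 4 + 8 + 20 + 19 + 18 = 81.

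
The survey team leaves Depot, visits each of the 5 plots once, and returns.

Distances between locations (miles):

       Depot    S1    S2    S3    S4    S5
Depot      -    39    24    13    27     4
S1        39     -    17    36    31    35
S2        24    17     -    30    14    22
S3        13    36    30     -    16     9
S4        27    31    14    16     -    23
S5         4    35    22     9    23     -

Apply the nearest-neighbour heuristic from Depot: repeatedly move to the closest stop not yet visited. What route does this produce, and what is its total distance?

99 miles along Depot → S5 → S3 → S4 → S2 → S1 → Depot.

From Depot: distances to unvisited — S5=4, S3=13, S2=24, S4=27, S1=39. Nearest is S5 (4).
From S5: distances to unvisited — S3=9, S2=22, S4=23, S1=35. Nearest is S3 (9).
From S3: distances to unvisited — S4=16, S2=30, S1=36. Nearest is S4 (16).
From S4: distances to unvisited — S2=14, S1=31. Nearest is S2 (14).
From S2: distances to unvisited — S1=17. Nearest is S1 (17).
Return S1→Depot: 39.
Total = 4 + 9 + 16 + 14 + 17 + 39 = 99.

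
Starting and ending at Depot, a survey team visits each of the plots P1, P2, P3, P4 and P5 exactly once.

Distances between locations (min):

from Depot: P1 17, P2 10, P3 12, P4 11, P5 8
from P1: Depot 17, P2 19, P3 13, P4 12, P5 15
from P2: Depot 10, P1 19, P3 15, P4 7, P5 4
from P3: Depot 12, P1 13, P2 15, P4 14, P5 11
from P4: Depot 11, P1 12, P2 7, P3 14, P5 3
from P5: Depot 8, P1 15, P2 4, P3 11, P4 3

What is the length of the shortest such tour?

Shortest round trip = 54 min.

With 5 stops there are 5!/2 = 60 distinct round trips (a route and its reverse cost the same).
Depot-P1-P2-P3-P4-P5-Depot: 17+19+15+14+3+8 = 76
Depot-P1-P2-P3-P5-P4-Depot: 17+19+15+11+3+11 = 76
Depot-P1-P2-P4-P3-P5-Depot: 17+19+7+14+11+8 = 76
Depot-P1-P2-P4-P5-P3-Depot: 17+19+7+3+11+12 = 69
Depot-P1-P2-P5-P3-P4-Depot: 17+19+4+11+14+11 = 76
Depot-P1-P2-P5-P4-P3-Depot: 17+19+4+3+14+12 = 69
Depot-P1-P3-P2-P4-P5-Depot: 17+13+15+7+3+8 = 63
Depot-P1-P3-P2-P5-P4-Depot: 17+13+15+4+3+11 = 63
Depot-P1-P3-P4-P2-P5-Depot: 17+13+14+7+4+8 = 63
Depot-P1-P3-P4-P5-P2-Depot: 17+13+14+3+4+10 = 61
Depot-P1-P3-P5-P2-P4-Depot: 17+13+11+4+7+11 = 63
Depot-P1-P3-P5-P4-P2-Depot: 17+13+11+3+7+10 = 61
Depot-P1-P4-P2-P3-P5-Depot: 17+12+7+15+11+8 = 70
Depot-P1-P4-P2-P5-P3-Depot: 17+12+7+4+11+12 = 63
… (46 more)
Depot-P2-P5-P4-P1-P3-Depot: 10+4+3+12+13+12 = 54  ← best
The minimum is 54.
One optimal route: Depot → P2 → P5 → P4 → P1 → P3 → Depot (or its reverse).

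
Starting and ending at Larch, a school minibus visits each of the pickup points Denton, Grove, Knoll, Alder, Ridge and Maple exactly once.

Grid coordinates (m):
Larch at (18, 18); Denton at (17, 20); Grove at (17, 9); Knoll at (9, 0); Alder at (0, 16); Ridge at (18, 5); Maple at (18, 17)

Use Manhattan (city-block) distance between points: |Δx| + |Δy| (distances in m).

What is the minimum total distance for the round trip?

Larch → Denton → Grove → Knoll → Alder → Ridge → Maple → Larch: 3+11+17+25+29+12+1 = 98
Larch → Denton → Grove → Knoll → Alder → Maple → Ridge → Larch: 3+11+17+25+19+12+13 = 100
Larch → Denton → Grove → Knoll → Ridge → Alder → Maple → Larch: 3+11+17+14+29+19+1 = 94
Larch → Denton → Grove → Knoll → Ridge → Maple → Alder → Larch: 3+11+17+14+12+19+20 = 96
Larch → Denton → Grove → Knoll → Maple → Alder → Ridge → Larch: 3+11+17+26+19+29+13 = 118
Larch → Denton → Grove → Knoll → Maple → Ridge → Alder → Larch: 3+11+17+26+12+29+20 = 118
Larch → Denton → Grove → Alder → Knoll → Ridge → Maple → Larch: 3+11+24+25+14+12+1 = 90
Larch → Denton → Grove → Alder → Knoll → Maple → Ridge → Larch: 3+11+24+25+26+12+13 = 114
… (352 more)
Larch → Denton → Grove → Ridge → Knoll → Alder → Maple → Larch: 3+11+5+14+25+19+1 = 78  ← best
The minimum is 78.
One optimal route: Larch → Denton → Grove → Ridge → Knoll → Alder → Maple → Larch (or its reverse).

78 m — the shortest possible round trip.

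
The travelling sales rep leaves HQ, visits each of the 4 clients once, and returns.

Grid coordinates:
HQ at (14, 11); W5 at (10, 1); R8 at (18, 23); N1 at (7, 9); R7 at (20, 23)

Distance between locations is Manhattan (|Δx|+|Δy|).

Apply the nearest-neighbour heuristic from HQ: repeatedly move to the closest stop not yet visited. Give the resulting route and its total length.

70 along HQ → N1 → W5 → R8 → R7 → HQ.

HQ → [N1:9 / W5:14 / R8:16 / R7:18] → N1 (9)
N1 → [W5:11 / R8:25 / R7:27] → W5 (11)
W5 → [R8:30 / R7:32] → R8 (30)
R8 → [R7:2] → R7 (2)
Return R7→HQ: 18.
Total = 9 + 11 + 30 + 2 + 18 = 70.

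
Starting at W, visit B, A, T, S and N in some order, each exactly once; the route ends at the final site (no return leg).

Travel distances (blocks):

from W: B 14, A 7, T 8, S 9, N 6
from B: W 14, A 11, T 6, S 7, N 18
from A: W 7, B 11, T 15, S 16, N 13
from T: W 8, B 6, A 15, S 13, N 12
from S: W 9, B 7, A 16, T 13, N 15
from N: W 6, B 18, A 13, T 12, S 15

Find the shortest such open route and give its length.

Minimum one-way distance = 45 blocks.

There are 5! = 120 possible orderings.
W→B→A→T→S→N: 14+11+15+13+15 = 68
W→B→A→T→N→S: 14+11+15+12+15 = 67
W→B→A→S→T→N: 14+11+16+13+12 = 66
W→B→A→S→N→T: 14+11+16+15+12 = 68
W→B→A→N→T→S: 14+11+13+12+13 = 63
W→B→A→N→S→T: 14+11+13+15+13 = 66
W→B→T→A→S→N: 14+6+15+16+15 = 66
W→B→T→A→N→S: 14+6+15+13+15 = 63
W→B→T→S→A→N: 14+6+13+16+13 = 62
W→B→T→S→N→A: 14+6+13+15+13 = 61
W→B→T→N→A→S: 14+6+12+13+16 = 61
W→B→T→N→S→A: 14+6+12+15+16 = 63
W→B→S→A→T→N: 14+7+16+15+12 = 64
W→B→S→A→N→T: 14+7+16+13+12 = 62
… (106 more)
W→A→N→T→B→S: 7+13+12+6+7 = 45  ← best
The minimum is 45.
One shortest path: W → A → N → T → B → S.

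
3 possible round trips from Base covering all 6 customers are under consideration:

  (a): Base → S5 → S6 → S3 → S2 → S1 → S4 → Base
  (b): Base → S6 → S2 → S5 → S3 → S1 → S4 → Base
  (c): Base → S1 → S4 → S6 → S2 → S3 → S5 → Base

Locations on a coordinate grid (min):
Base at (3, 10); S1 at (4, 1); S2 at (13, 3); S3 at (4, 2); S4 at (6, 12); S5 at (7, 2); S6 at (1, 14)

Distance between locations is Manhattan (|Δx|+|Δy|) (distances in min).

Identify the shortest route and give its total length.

(a): 12 + 18 + 15 + 10 + 11 + 13 + 5 = 84
(b): 6 + 23 + 7 + 3 + 1 + 13 + 5 = 58
(c): 10 + 13 + 7 + 23 + 10 + 3 + 12 = 78

58 min — (b) is the shortest.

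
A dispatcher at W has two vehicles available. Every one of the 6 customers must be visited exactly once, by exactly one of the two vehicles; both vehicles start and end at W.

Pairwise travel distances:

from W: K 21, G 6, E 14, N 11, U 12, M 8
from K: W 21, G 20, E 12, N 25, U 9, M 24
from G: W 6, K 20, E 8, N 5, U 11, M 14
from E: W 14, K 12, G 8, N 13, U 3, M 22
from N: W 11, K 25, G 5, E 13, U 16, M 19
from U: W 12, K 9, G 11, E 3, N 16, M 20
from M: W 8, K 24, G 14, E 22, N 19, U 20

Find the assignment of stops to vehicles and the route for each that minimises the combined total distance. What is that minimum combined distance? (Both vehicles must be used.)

There are 2^5 − 1 = 31 ways to divide the 6 stops into two non-empty groups. For each, the best each vehicle can do is its own shortest tour through its group:
  {K} + {G, E, N, U, M}: 42 + 55 = 97
  {G} + {K, E, N, U, M}: 12 + 68 = 80
  {K, G} + {E, N, U, M}: 47 + 55 = 102
  {E} + {K, G, N, U, M}: 28 + 68 = 96
  {K, E} + {G, N, U, M}: 47 + 55 = 102
  {G, E} + {K, N, U, M}: 28 + 68 = 96
  … (31 splits in total)
  {K, G, E, N, U} + {M}: 57 + 16 = 73  ← best
Best: vehicle 1 W → K → U → E → G → N → W = 57; vehicle 2 W → M → W = 16; combined 73.

73 — the smallest possible combined total.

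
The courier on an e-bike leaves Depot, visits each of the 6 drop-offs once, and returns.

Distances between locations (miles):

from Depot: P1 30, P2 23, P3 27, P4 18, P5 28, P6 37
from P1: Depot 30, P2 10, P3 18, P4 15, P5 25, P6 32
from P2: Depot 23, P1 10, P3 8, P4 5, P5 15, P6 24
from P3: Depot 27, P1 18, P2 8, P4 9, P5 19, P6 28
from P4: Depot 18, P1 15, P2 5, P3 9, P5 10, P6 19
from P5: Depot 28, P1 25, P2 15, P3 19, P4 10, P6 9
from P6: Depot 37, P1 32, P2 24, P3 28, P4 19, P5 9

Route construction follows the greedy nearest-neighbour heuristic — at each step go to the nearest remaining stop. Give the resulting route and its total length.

Total distance 120 miles via the nearest-neighbour route Depot → P4 → P2 → P3 → P1 → P5 → P6 → Depot.

From Depot: distances to unvisited — P4=18, P2=23, P3=27, P5=28, P1=30, P6=37. Nearest is P4 (18).
From P4: distances to unvisited — P2=5, P3=9, P5=10, P1=15, P6=19. Nearest is P2 (5).
From P2: distances to unvisited — P3=8, P1=10, P5=15, P6=24. Nearest is P3 (8).
From P3: distances to unvisited — P1=18, P5=19, P6=28. Nearest is P1 (18).
From P1: distances to unvisited — P5=25, P6=32. Nearest is P5 (25).
From P5: distances to unvisited — P6=9. Nearest is P6 (9).
Return P6→Depot: 37.
Total = 18 + 5 + 8 + 18 + 25 + 9 + 37 = 120.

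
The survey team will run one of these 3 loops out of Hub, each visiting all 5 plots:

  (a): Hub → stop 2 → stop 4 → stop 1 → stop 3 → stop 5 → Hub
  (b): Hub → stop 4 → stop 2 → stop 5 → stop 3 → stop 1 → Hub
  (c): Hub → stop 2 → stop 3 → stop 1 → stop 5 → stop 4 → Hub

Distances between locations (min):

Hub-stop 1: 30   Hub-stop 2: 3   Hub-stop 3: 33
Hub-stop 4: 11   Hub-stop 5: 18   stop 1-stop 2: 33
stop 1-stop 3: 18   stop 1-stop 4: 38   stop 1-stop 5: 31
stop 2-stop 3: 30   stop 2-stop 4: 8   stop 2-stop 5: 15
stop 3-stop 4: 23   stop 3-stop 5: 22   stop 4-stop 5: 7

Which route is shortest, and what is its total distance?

(a): 3 + 8 + 38 + 18 + 22 + 18 = 107
(b): 11 + 8 + 15 + 22 + 18 + 30 = 104
(c): 3 + 30 + 18 + 31 + 7 + 11 = 100

Shortest is (c), total 100 min.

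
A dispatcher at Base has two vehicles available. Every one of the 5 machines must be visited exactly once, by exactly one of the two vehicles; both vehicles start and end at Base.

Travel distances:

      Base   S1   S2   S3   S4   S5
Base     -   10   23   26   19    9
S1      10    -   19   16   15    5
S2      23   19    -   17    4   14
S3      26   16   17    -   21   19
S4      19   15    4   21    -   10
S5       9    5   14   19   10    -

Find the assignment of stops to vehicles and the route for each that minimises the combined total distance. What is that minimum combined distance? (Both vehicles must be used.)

Minimum combined distance: 84.

Try each way of splitting the stops between the two vehicles (each non-empty) and, for each split, find the best tour for each vehicle:
  {S1} + {S2, S3, S4, S5}: 20 + 66 = 86
  {S2} + {S1, S3, S4, S5}: 46 + 66 = 112
  {S1, S2} + {S3, S4, S5}: 52 + 66 = 118
  {S3} + {S1, S2, S4, S5}: 52 + 52 = 104
  {S1, S3} + {S2, S4, S5}: 52 + 46 = 98
  {S2, S3} + {S1, S4, S5}: 66 + 44 = 110
  … (15 splits in total)
  {S1, S2, S3, S4} + {S5}: 66 + 18 = 84  ← best
Best: vehicle 1 Base → S1 → S3 → S2 → S4 → Base = 66; vehicle 2 Base → S5 → Base = 18; combined 84.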